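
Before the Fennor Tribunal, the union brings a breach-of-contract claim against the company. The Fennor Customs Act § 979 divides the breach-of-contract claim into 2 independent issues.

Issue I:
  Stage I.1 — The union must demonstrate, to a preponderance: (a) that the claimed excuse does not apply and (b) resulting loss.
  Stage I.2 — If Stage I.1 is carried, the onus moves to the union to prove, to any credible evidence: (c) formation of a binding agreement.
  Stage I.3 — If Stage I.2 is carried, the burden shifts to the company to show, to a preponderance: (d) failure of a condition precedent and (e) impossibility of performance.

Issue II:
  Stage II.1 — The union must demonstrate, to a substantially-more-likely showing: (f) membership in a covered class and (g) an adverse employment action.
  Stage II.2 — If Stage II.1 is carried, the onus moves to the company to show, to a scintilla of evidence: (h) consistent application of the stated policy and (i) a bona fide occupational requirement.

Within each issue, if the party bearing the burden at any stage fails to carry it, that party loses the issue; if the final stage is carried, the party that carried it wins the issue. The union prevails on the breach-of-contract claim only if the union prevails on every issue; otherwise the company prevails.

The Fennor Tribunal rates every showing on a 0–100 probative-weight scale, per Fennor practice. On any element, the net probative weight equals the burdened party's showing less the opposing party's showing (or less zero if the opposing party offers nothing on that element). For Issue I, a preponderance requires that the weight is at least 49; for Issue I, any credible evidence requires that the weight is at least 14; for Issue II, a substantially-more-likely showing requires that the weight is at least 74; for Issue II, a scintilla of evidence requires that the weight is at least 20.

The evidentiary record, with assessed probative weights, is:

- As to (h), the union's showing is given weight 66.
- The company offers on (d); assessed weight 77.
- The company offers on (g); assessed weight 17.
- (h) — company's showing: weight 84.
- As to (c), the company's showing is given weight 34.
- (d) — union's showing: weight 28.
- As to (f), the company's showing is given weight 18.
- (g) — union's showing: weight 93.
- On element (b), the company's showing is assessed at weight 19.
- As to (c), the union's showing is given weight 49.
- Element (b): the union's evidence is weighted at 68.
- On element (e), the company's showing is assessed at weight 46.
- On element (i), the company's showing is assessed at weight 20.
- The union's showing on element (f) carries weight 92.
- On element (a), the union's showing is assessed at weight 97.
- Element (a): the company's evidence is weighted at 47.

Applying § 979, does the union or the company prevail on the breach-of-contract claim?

— Issue I —
Stage I.1 (union, a preponderance, weight is at least 49): (a) net 97−47=50 ≥ 49 — meets; (b) net 68−19=49 ≥ 49 — meets.
  Stage I.1 carried; the burden remains with the union.
Stage I.2 (union, any credible evidence, weight is at least 14): (c) net 49−34=15 ≥ 14 — meets.
  Stage I.2 is satisfied; the onus moves to the company.
Stage I.3 (company, a preponderance, weight is at least 49): (d) net 77−28=49 ≥ 49 — meets; (e) 46 < 49 — fails.
  Not every element is met, so the company fails to carry Stage I.3.
The analysis ends at Stage I.3; the union prevails on this issue.
— Issue II —
Stage II.1 (union, a substantially-more-likely showing, weight is at least 74): (f) net 92−18=74 ≥ 74 — meets; (g) net 93−17=76 ≥ 74 — meets.
  The union carries Stage II.1; the company now bears the burden.
Stage II.2 (company, a scintilla of evidence, weight is at least 20): (h) net 84−66=18 < 20 — fails; (i) 20 ≥ 20 — meets.
  Not every element is met, so the company fails to carry Stage II.2.
The analysis ends at Stage II.2; the union prevails on this issue.
Per-issue: Issue I → union; Issue II → union. The union must prevail on every issue; overall, the union prevails.

union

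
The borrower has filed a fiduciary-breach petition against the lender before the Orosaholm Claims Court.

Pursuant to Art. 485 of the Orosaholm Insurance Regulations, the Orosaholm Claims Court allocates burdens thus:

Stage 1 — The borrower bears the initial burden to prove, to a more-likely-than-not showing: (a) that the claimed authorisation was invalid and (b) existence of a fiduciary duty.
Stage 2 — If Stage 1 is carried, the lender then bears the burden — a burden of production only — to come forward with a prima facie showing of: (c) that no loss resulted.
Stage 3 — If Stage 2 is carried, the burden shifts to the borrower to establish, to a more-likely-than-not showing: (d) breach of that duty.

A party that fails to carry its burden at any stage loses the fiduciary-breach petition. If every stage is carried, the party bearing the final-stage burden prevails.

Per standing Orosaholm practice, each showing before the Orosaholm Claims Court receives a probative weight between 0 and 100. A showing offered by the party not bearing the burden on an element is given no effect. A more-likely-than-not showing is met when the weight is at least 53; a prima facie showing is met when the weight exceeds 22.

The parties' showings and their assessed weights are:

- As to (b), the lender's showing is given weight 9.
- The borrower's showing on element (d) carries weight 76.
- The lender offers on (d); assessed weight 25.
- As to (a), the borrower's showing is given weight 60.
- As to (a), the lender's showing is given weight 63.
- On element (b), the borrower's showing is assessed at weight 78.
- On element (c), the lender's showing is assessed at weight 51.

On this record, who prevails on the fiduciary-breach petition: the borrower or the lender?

borrower

Stage 1 (borrower, a more-likely-than-not showing, weight is at least 53): (a) 60 (lender's 63 disregarded) ≥ 53 — meets; (b) 78 (lender's 9 disregarded) ≥ 53 — meets.
  The borrower carries Stage 1; the lender now bears the burden.
Stage 2 (lender, a prima facie showing, weight exceeds 22): (c) 51 > 22 — meets.
  Stage 2 carried; the burden shifts to the borrower.
Stage 3 (borrower, a more-likely-than-not showing, weight is at least 53): (d) 76 (lender's 25 disregarded) ≥ 53 — meets.
  All elements met at the final stage.
Every stage carried; the borrower prevails.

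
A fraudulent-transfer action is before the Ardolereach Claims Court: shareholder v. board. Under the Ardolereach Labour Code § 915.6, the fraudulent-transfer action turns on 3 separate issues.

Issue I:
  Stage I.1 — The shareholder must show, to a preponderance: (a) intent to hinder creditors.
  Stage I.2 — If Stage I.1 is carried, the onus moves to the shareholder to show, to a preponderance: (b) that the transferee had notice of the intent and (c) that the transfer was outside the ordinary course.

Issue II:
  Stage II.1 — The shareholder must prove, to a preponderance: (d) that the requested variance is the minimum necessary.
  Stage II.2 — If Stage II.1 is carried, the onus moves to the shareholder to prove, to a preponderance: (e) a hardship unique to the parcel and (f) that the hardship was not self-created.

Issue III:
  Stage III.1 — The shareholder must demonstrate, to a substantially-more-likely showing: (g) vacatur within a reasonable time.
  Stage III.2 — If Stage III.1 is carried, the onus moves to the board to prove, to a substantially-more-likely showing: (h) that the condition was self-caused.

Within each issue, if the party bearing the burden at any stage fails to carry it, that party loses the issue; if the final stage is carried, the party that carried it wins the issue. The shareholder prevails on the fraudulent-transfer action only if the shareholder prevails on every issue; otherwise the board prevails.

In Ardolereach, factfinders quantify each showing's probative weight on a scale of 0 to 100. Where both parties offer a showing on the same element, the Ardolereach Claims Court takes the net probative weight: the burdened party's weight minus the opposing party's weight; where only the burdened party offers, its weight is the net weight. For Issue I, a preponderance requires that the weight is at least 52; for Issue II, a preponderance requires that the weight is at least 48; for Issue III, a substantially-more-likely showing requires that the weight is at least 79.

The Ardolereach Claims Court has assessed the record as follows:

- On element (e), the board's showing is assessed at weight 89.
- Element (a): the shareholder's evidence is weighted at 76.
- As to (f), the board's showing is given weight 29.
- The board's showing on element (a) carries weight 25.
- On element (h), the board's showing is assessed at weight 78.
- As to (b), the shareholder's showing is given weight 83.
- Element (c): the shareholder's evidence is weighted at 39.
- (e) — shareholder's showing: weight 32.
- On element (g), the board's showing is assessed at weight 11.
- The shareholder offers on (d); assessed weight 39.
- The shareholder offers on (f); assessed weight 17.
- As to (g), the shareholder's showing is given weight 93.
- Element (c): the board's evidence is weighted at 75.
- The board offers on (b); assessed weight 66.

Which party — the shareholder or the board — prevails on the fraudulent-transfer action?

— Issue I —
Stage I.1 — burden on shareholder; standard: a preponderance (weight is at least 52).
    (a): 76 − 25 = 51 < 52 [not met]
  Not every element is met, so the shareholder fails to carry Stage I.1.
The analysis ends at Stage I.1; the board prevails on this issue.
— Issue II —
Stage II.1 — burden on shareholder; standard: a preponderance (weight is at least 48).
    (d): 39 < 48 [not met]
  Not every element is met, so the shareholder fails to carry Stage II.1.
The analysis ends at Stage II.1; the board prevails on this issue.
— Issue III —
Stage III.1 — burden on shareholder; standard: a substantially-more-likely showing (weight is at least 79).
    (g): 93 − 11 = 82 ≥ 79 [met]
  The shareholder carries Stage III.1; the board now bears the burden.
Stage III.2 — burden on board; standard: a substantially-more-likely showing (weight is at least 79).
    (h): 78 < 79 [not met]
  The board does not carry Stage III.2.
So the shareholder prevails on this issue.
Per-issue: Issue I → board; Issue II → board; Issue III → shareholder. The shareholder must prevail on every issue; overall, the board prevails.

board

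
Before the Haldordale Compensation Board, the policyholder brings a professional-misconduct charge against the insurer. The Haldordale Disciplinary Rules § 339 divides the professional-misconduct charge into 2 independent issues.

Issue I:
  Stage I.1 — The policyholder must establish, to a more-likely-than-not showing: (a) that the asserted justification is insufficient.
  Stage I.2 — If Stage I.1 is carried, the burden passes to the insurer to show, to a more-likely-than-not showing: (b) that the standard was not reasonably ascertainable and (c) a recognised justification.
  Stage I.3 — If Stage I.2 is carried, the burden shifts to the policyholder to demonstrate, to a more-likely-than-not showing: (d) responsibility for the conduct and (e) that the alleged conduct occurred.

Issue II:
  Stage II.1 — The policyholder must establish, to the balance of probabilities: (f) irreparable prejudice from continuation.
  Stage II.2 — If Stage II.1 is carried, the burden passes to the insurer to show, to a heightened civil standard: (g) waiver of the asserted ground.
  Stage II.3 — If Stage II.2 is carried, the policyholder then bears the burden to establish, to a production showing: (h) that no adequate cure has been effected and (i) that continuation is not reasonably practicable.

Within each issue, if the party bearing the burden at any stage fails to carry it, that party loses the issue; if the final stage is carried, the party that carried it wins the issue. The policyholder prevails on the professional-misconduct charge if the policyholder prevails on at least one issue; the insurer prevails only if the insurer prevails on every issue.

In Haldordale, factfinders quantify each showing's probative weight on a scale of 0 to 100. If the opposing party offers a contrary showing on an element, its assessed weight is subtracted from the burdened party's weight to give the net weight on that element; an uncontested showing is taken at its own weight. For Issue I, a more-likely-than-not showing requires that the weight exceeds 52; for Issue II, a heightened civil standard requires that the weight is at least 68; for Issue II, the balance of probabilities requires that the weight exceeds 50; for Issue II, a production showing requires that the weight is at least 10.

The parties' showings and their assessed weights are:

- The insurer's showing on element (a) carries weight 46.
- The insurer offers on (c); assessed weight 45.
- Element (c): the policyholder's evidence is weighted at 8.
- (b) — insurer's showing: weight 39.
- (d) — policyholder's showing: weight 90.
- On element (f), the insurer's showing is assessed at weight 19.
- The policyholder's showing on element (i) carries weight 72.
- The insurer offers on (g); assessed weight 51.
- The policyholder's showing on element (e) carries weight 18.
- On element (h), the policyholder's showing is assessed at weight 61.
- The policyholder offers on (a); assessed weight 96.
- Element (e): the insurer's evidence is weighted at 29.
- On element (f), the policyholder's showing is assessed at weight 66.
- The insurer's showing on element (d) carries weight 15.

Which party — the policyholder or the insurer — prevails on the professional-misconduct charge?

— Issue I —
At Stage I.1 the policyholder must meet a more-likely-than-not showing (weight exceeds 52): on (a) the weight is 96 less the opposing 46 gives net 50, ≤ 52, so (a) does not meet the standard.
  Not every element is met, so the policyholder fails to carry Stage I.1.
So the insurer prevails on this issue.
— Issue II —
At Stage II.1 the policyholder must meet the balance of probabilities (weight exceeds 50): on (f) the weight is 66 less the opposing 19 gives net 47, ≤ 50, so (f) does not meet the standard.
  Stage II.1 not carried; the policyholder fails its burden.
The insurer prevails on this issue.
Per-issue: Issue I → insurer; Issue II → insurer. The policyholder must prevail on at least one issue; overall, the insurer prevails.

insurer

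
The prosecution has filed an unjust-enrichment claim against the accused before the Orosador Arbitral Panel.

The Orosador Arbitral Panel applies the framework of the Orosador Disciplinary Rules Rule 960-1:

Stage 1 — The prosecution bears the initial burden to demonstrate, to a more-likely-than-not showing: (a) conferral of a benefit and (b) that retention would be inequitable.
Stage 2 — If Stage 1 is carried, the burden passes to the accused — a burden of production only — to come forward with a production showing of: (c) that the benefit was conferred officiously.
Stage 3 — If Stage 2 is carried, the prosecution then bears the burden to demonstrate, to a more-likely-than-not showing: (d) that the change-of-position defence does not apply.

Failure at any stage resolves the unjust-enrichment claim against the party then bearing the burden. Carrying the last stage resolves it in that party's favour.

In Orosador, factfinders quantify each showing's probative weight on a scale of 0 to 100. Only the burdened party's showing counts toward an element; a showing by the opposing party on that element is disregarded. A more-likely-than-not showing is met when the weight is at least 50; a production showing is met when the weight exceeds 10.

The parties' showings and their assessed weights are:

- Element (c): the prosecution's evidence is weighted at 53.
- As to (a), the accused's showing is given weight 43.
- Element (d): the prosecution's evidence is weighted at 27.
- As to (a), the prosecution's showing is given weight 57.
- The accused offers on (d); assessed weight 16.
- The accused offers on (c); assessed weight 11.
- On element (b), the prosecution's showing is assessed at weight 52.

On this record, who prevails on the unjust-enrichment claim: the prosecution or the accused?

Stage 1 — burden on prosecution; standard: a more-likely-than-not showing (weight is at least 50).
    (a): 57 (accused's 43 disregarded) ≥ 50 [met]
    (b): 52 ≥ 50 [met]
  Stage 1 is satisfied; the onus moves to the accused.
Stage 2 — burden on accused; standard: a production showing (weight exceeds 10).
    (c): 11 (prosecution's 53 disregarded) > 10 [met]
  The accused carries Stage 2; the prosecution now bears the burden.
Stage 3 — burden on prosecution; standard: a more-likely-than-not showing (weight is at least 50).
    (d): 27 (accused's 16 disregarded) < 50 [not met]
  The prosecution does not carry Stage 3.
The analysis ends at Stage 3; the accused prevails.

accused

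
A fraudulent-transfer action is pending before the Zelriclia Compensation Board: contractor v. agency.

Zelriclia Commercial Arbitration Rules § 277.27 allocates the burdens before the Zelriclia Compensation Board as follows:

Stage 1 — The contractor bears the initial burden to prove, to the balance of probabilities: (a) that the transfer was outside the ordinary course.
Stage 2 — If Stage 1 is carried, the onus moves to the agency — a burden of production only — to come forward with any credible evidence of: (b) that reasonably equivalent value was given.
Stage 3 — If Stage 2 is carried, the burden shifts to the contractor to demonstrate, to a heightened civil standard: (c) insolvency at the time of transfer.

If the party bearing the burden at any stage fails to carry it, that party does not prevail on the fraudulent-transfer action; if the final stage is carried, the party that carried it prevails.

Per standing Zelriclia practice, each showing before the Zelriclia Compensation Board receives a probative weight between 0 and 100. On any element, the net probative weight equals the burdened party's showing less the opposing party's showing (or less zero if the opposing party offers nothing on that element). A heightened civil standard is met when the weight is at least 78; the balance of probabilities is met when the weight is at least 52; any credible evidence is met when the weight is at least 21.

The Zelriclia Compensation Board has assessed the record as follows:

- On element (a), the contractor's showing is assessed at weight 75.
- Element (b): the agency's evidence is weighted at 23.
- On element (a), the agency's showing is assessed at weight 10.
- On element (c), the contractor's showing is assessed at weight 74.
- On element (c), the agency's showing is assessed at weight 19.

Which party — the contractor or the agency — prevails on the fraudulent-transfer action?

agency

Stage 1 — burden on contractor; standard: the balance of probabilities (weight is at least 52).
    (a): 75 − 10 = 65 ≥ 52 [met]
  The contractor carries Stage 1; the agency now bears the burden.
Stage 2 — burden on agency; standard: any credible evidence (weight is at least 21).
    (b): 23 ≥ 21 [met]
  All elements met. The burden passes to the contractor.
Stage 3 — burden on contractor; standard: a heightened civil standard (weight is at least 78).
    (c): 74 − 19 = 55 < 78 [not met]
  The contractor does not carry Stage 3.
So the agency prevails.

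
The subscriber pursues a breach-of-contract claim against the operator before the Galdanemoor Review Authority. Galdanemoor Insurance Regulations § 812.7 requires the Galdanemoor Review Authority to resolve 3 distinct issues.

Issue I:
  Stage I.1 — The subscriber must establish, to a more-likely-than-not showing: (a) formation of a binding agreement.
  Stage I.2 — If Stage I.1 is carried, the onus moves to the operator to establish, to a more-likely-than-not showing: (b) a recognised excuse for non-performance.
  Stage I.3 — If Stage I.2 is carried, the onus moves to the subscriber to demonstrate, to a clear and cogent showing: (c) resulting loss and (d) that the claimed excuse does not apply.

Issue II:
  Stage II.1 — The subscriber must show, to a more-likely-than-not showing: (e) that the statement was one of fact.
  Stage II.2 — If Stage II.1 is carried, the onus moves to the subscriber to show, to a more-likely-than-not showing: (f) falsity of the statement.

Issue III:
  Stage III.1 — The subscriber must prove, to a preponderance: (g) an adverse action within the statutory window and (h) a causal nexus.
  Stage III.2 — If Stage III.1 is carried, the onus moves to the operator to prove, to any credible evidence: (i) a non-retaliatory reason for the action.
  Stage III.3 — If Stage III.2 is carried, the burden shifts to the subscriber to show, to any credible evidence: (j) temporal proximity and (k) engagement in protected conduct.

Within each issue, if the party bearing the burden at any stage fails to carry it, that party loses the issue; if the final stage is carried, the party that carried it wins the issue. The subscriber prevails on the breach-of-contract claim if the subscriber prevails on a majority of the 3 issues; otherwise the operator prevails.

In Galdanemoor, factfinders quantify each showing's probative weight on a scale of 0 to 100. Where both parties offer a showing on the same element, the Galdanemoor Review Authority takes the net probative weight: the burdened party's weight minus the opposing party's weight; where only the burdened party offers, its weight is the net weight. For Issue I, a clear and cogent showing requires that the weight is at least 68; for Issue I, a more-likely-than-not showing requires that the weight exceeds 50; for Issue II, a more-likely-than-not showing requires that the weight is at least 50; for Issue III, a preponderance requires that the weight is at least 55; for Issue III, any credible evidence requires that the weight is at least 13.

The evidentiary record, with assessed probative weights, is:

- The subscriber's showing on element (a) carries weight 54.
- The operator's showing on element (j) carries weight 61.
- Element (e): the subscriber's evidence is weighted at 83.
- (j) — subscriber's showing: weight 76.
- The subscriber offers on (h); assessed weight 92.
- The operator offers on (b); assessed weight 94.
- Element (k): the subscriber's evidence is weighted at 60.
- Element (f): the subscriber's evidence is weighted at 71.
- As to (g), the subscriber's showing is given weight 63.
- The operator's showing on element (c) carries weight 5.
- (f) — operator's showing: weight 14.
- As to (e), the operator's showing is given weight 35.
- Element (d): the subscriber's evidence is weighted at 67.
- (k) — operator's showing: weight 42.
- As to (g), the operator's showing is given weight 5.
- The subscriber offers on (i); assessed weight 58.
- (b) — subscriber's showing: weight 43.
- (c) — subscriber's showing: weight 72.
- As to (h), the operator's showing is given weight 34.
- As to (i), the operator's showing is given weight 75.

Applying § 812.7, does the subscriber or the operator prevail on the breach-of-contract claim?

operator

— Issue I —
Stage I.1 — burden on subscriber; standard: a more-likely-than-not showing (weight exceeds 50).
    (a): 54 > 50 [met]
  The subscriber carries Stage I.1; the operator now bears the burden.
Stage I.2 — burden on operator; standard: a more-likely-than-not showing (weight exceeds 50).
    (b): 94 − 43 = 51 > 50 [met]
  Stage I.2 is satisfied; the onus moves to the subscriber.
Stage I.3 — burden on subscriber; standard: a clear and cogent showing (weight is at least 68).
    (c): 72 − 5 = 67 < 68 [not met]
    (d): 67 < 68 [not met]
  Not every element is met, so the subscriber fails to carry Stage I.3.
So the operator prevails on this issue.
— Issue II —
Stage II.1 — burden on subscriber; standard: a more-likely-than-not showing (weight is at least 50).
    (e): 83 − 35 = 48 < 50 [not met]
  Stage II.1 not carried; the subscriber fails its burden.
The operator prevails on this issue.
— Issue III —
At Stage III.1 the subscriber must meet a preponderance (weight is at least 55): on (g) the weight is 63 less the opposing 5 gives net 58, ≥ 55, so (g) meets the standard; on (h) the weight is 92 less the opposing 34 gives net 58, ≥ 55, so (h) meets the standard.
  Stage III.1 is satisfied; the onus moves to the operator.
At Stage III.2 the operator must meet any credible evidence (weight is at least 13): on (i) the weight is 75 less the opposing 58 gives net 17, which does reach 13, so (i) meets the standard.
  Stage III.2 is satisfied; the onus moves to the subscriber.
At Stage III.3 the subscriber must meet any credible evidence (weight is at least 13): on (j) the weight is 76 less the opposing 61 gives net 15, ≥ 13, so (j) meets the standard; on (k) the weight is 60 less the opposing 42 gives net 18, ≥ 13, so (k) meets the standard.
  The subscriber carries the last stage.
With every stage satisfied, the subscriber prevails on this issue.
Per-issue: Issue I → operator; Issue II → operator; Issue III → subscriber. The subscriber must prevail on a majority of issues; overall, the operator prevails.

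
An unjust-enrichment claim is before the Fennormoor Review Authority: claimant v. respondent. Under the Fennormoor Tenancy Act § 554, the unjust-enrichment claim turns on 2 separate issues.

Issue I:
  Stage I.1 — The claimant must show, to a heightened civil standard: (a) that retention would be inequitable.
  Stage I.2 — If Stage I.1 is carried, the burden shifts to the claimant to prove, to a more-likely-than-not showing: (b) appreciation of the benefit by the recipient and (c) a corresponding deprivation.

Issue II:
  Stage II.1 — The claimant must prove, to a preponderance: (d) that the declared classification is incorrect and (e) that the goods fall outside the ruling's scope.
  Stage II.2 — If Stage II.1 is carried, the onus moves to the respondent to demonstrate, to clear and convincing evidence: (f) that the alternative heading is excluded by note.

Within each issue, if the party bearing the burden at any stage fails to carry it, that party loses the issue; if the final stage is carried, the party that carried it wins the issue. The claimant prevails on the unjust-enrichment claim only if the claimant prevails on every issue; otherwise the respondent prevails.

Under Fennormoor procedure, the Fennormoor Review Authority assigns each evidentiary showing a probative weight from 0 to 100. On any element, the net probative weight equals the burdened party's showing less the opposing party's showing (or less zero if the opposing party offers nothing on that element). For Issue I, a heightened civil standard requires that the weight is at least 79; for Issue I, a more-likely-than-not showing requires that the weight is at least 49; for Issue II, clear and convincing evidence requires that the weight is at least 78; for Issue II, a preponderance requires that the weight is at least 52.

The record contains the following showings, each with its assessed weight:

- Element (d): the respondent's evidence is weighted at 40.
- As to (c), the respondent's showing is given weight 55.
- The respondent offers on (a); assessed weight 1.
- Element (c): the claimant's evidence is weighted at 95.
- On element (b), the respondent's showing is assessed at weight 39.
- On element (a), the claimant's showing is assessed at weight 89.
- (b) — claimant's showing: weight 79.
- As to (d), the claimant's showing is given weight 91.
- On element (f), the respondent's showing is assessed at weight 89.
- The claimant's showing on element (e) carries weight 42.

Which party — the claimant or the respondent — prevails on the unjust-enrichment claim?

— Issue I —
At Stage I.1 the claimant must meet a heightened civil standard (weight is at least 79): on (a) the weight is 89 less the opposing 1 gives net 88, which does reach 79, so (a) meets the standard.
  Stage I.1 carried; the burden remains with the claimant.
At Stage I.2 the claimant must meet a more-likely-than-not showing (weight is at least 49): on (b) the weight is 79 less the opposing 39 gives net 40, < 49, so (b) does not meet the standard; on (c) the weight is 95 less the opposing 55 gives net 40, which does not reach 49, so (c) does not meet the standard.
  Not every element is met, so the claimant fails to carry Stage I.2.
The respondent prevails on this issue.
— Issue II —
At Stage II.1 the claimant must meet a preponderance (weight is at least 52): on (d) the weight is 91 less the opposing 40 gives net 51, which does not reach 52, so (d) does not meet the standard; on (e) the weight is 42, which does not reach 52, so (e) does not meet the standard.
  Stage II.1 not carried; the claimant fails its burden.
The analysis ends at Stage II.1; the respondent prevails on this issue.
Per-issue: Issue I → respondent; Issue II → respondent. The claimant must prevail on every issue; overall, the respondent prevails.

respondent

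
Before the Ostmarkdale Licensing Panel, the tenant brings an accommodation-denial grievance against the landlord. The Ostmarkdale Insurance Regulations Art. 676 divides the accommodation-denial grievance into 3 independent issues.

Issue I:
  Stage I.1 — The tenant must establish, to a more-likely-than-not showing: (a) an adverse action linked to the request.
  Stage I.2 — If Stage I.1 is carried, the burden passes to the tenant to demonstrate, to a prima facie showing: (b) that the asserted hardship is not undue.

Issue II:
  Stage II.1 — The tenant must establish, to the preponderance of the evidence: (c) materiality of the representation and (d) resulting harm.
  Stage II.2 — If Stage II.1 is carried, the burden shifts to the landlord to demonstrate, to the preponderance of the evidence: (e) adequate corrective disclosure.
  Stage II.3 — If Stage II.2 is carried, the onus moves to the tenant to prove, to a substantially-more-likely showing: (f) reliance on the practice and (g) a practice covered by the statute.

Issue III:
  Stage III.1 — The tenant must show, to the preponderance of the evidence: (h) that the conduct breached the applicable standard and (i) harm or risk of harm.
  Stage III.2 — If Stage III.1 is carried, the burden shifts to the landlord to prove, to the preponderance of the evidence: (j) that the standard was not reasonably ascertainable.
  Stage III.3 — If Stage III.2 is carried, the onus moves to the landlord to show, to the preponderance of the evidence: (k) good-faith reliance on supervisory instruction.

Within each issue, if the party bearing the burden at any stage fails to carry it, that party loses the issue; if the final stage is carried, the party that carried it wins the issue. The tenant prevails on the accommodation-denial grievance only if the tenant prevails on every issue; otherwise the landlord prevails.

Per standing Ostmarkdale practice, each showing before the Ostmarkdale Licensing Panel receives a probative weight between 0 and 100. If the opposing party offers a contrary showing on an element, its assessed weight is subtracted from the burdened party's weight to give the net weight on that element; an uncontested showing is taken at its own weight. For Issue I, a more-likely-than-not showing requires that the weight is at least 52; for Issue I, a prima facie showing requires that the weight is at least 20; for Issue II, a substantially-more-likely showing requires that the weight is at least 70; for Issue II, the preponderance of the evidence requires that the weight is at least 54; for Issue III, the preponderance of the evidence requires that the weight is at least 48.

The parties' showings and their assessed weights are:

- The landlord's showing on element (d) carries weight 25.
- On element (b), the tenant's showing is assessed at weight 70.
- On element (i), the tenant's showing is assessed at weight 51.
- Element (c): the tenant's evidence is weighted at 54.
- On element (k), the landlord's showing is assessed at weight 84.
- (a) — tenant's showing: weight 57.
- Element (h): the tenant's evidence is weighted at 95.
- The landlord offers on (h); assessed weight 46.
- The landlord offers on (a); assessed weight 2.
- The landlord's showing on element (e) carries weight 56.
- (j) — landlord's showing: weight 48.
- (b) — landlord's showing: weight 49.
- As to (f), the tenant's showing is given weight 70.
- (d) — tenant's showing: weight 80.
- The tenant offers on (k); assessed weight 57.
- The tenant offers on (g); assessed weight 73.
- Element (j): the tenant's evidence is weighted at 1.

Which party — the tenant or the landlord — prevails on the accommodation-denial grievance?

tenant

— Issue I —
Stage I.1 — burden on tenant; standard: a more-likely-than-not showing (weight is at least 52).
    (a): 57 − 2 = 55 ≥ 52 [met]
  Stage I.1 carried; the burden remains with the tenant.
Stage I.2 — burden on tenant; standard: a prima facie showing (weight is at least 20).
    (b): 70 − 49 = 21 ≥ 20 [met]
  All elements met at the final stage.
Every stage carried; the tenant prevails on this issue.
— Issue II —
Stage II.1 — burden on tenant; standard: the preponderance of the evidence (weight is at least 54).
    (c): 54 ≥ 54 [met]
    (d): 80 − 25 = 55 ≥ 54 [met]
  Stage II.1 carried; the burden shifts to the landlord.
Stage II.2 — burden on landlord; standard: the preponderance of the evidence (weight is at least 54).
    (e): 56 ≥ 54 [met]
  Stage II.2 is satisfied; the onus moves to the tenant.
Stage II.3 — burden on tenant; standard: a substantially-more-likely showing (weight is at least 70).
    (f): 70 ≥ 70 [met]
    (g): 73 ≥ 70 [met]
  All elements met at the final stage.
With every stage satisfied, the tenant prevails on this issue.
— Issue III —
Stage III.1 (tenant, the preponderance of the evidence, weight is at least 48): (h) net 95−46=49 ≥ 48 — meets; (i) 51 ≥ 48 — meets.
  Stage III.1 carried; the burden shifts to the landlord.
Stage III.2 (landlord, the preponderance of the evidence, weight is at least 48): (j) net 48−1=47 < 48 — fails.
  Not every element is met, so the landlord fails to carry Stage III.2.
So the tenant prevails on this issue.
Per-issue: Issue I → tenant; Issue II → tenant; Issue III → tenant. The tenant must prevail on every issue; overall, the tenant prevails.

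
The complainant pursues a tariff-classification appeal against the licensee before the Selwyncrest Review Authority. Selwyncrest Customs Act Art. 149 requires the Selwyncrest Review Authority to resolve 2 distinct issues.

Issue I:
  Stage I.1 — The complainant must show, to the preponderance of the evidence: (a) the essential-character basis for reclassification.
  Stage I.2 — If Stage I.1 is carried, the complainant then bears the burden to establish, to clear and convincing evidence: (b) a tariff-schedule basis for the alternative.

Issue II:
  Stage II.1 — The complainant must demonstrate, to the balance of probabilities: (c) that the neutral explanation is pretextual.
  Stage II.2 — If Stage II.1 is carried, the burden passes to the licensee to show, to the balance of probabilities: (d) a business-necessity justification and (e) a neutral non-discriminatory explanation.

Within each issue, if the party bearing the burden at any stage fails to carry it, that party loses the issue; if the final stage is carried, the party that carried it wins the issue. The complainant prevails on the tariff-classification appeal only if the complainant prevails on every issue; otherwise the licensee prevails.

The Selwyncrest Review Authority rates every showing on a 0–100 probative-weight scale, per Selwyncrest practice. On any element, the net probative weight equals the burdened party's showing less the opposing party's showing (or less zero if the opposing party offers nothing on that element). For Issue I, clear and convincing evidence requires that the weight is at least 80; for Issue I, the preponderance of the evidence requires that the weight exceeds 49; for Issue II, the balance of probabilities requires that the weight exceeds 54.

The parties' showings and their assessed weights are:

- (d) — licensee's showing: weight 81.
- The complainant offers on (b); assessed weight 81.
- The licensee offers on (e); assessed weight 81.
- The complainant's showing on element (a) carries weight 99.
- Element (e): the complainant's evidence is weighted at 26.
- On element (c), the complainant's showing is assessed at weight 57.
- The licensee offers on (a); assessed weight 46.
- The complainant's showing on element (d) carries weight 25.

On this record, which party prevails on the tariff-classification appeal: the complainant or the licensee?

— Issue I —
At Stage I.1 the complainant must meet the preponderance of the evidence (weight exceeds 49): on (a) the weight is 99 less the opposing 46 gives net 53, > 49, so (a) meets the standard.
  Stage I.1 carried; the burden remains with the complainant.
At Stage I.2 the complainant must meet clear and convincing evidence (weight is at least 80): on (b) the weight is 81, which does reach 80, so (b) meets the standard.
  Stage I.2 carried; the final stage is satisfied.
With every stage satisfied, the complainant prevails on this issue.
— Issue II —
At Stage II.1 the complainant must meet the balance of probabilities (weight exceeds 54): on (c) the weight is 57, > 54, so (c) meets the standard.
  All elements met. The burden passes to the licensee.
At Stage II.2 the licensee must meet the balance of probabilities (weight exceeds 54): on (d) the weight is 81 less the opposing 25 gives net 56, which does exceed 54, so (d) meets the standard; on (e) the weight is 81 less the opposing 26 gives net 55, which does exceed 54, so (e) meets the standard.
  Stage II.2 carried; the final stage is satisfied.
All stages carried — the licensee prevails on this issue.
Per-issue: Issue I → complainant; Issue II → licensee. The complainant must prevail on every issue; overall, the licensee prevails.

licensee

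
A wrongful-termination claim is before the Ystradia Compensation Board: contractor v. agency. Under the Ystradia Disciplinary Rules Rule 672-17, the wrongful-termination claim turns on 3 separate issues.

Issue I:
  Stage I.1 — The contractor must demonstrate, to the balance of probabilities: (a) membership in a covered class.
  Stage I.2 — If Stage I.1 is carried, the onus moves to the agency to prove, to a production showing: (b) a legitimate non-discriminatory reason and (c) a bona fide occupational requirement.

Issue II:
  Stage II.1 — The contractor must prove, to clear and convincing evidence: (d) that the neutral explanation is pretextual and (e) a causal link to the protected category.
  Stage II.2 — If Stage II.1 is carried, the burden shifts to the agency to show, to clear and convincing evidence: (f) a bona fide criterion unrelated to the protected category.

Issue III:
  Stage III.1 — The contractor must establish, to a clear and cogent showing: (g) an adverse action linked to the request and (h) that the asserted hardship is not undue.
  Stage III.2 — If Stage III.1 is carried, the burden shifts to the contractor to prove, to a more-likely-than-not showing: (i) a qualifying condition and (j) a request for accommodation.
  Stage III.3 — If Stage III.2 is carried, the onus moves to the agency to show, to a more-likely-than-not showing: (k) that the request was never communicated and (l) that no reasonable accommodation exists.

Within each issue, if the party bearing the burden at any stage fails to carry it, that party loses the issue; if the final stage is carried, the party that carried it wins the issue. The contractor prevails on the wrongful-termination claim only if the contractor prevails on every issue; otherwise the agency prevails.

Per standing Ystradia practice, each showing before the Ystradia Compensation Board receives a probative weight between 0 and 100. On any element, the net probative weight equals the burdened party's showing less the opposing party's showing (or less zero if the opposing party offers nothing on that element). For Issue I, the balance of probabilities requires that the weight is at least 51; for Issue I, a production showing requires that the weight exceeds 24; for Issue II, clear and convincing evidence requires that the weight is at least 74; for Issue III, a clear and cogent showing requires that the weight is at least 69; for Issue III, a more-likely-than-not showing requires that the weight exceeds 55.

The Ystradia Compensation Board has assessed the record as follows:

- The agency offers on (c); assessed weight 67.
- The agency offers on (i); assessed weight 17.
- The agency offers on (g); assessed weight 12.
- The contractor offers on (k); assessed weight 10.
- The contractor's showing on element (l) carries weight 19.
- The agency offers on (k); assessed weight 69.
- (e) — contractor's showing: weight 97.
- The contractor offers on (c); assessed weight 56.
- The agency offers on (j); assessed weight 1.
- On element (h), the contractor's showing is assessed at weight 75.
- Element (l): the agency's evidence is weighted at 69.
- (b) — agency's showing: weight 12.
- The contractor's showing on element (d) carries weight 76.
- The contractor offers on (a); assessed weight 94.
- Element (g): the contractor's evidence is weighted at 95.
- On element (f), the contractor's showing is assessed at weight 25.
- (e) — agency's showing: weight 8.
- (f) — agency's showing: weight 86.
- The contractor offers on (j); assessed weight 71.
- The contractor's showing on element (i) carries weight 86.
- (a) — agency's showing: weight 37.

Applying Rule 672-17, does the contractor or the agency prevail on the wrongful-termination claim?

— Issue I —
Stage I.1 (contractor, the balance of probabilities, weight is at least 51): (a) net 94−37=57 ≥ 51 — meets.
  Stage I.1 carried; the burden shifts to the agency.
Stage I.2 (agency, a production showing, weight exceeds 24): (b) 12 ≤ 24 — fails; (c) net 67−56=11 ≤ 24 — fails.
  Stage I.2 not carried; the agency fails its burden.
The analysis ends at Stage I.2; the contractor prevails on this issue.
— Issue II —
Stage II.1 (contractor, clear and convincing evidence, weight is at least 74): (d) 76 ≥ 74 — meets; (e) net 97−8=89 ≥ 74 — meets.
  Stage II.1 is satisfied; the onus moves to the agency.
Stage II.2 (agency, clear and convincing evidence, weight is at least 74): (f) net 86−25=61 < 74 — fails.
  The agency does not carry Stage II.2.
The contractor prevails on this issue.
— Issue III —
Stage III.1 (contractor, a clear and cogent showing, weight is at least 69): (g) net 95−12=83 ≥ 69 — meets; (h) 75 ≥ 69 — meets.
  Stage III.1 is satisfied; the contractor continues to bear the burden.
Stage III.2 (contractor, a more-likely-than-not showing, weight exceeds 55): (i) net 86−17=69 > 55 — meets; (j) net 71−1=70 > 55 — meets.
  Stage III.2 is satisfied; the onus moves to the agency.
Stage III.3 (agency, a more-likely-than-not showing, weight exceeds 55): (k) net 69−10=59 > 55 — meets; (l) net 69−19=50 ≤ 55 — fails.
  Stage III.3 not carried; the agency fails its burden.
The contractor prevails on this issue.
Per-issue: Issue I → contractor; Issue II → contractor; Issue III → contractor. The contractor must prevail on every issue; overall, the contractor prevails.

contractor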